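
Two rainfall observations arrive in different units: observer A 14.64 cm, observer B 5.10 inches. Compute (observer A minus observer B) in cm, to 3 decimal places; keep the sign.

observer B: 5.10 in = 12.95400 cm.
Difference: 14.64000 − 12.95400 = 1.686 cm.

1.686 cm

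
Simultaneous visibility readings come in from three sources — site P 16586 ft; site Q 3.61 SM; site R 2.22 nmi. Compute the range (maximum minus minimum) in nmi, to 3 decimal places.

site P: 16586 ft = 2.72970 nmi.
site Q: 3.61 SM = 3.13700 nmi.
Spread: 3.13700 − 2.22000 = 0.917 nmi.

0.917 nmi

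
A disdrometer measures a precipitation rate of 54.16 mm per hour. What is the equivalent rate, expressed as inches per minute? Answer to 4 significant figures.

54.16 mm/hour × 0.0393701 in/mm × 0.0166667 hour/minute = 0.03554 in/minute.

0.03554 in/minute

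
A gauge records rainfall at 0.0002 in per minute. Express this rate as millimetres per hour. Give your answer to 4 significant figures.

0.0002 in/minute × 25.4 mm/in × 60 minute/hour = 0.3048 mm/hour.

0.3048 mm/hour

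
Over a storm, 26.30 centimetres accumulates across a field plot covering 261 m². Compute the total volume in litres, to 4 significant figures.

68640 litres

Depth: 26.30 cm × 10 = 263 mm.
1 mm over 1 m² is 1 L, so volume = 263 × 261 = 68643 L ≈ 68640 L.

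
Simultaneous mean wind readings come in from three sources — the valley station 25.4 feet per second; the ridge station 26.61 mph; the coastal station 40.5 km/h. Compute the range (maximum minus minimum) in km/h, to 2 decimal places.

the valley station: 25.4 ft/s = 27.8709 km/h.
the ridge station: 26.61 mph = 42.8246 km/h.
Spread: 42.8246 − 27.8709 = 14.95 km/h.

14.95 km/h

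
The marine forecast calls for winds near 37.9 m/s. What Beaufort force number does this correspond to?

Beaufort force 12

37.9 m/s lies in the Beaufort 12 band (hurricane force, ≥32.7 m/s).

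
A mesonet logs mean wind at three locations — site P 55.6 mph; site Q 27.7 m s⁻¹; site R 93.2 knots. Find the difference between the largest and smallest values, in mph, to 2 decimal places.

51.65 mph

site Q: 27.7 m/s = 61.9631 mph.
site R: 93.2 kt = 107.2526 mph.
Spread: 107.2526 − 55.6000 = 51.65 mph.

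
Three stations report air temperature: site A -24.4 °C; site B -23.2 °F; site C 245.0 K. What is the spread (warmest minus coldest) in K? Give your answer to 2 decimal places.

6.27 K

site B: -23.2 °F = -30.667 °C.
site C: 245.0 K = -28.150 °C.
Spread: (-24.400) − (-30.667) = 6.267 °C.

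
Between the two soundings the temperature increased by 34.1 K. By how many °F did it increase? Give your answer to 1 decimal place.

For a temperature change the 32° offset cancels: Δ°F = 34.1 × 1.8 = 61.4 °F.

61.4 °F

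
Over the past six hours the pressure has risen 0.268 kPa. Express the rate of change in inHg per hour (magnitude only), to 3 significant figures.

0.268 kPa / 6 h × 0.2953 inHg/kPa = 0.0132 inHg/h.

0.0132 inHg per hour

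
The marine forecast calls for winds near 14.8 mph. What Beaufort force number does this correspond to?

14.8 mph = 6.6 m/s, which is Beaufort 4 (moderate breeze, 5.5–7.9 m/s).

Beaufort force 4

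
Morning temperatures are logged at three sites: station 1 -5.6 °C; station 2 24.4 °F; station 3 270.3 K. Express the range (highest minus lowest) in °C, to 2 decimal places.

station 2: 24.4 °F = -4.222 °C.
station 3: 270.3 K = -2.850 °C.
Spread: (-2.850) − (-5.600) = 2.750 °C.

2.75 °C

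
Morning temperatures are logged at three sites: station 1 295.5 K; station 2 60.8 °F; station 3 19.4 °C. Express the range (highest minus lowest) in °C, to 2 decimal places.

station 1: 295.5 K = 22.350 °C.
station 2: 60.8 °F = 16.000 °C.
Spread: 22.350 − 16.000 = 6.350 °C.

6.35 °C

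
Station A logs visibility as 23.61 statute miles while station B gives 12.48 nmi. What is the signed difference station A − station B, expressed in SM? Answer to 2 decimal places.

9.25 SM

station B: 12.48 nmi = 14.3617 SM.
Difference: 23.6100 − 14.3617 = 9.25 SM.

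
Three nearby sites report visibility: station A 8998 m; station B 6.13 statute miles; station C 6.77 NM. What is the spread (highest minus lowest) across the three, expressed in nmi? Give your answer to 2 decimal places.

1.91 nmi

station A: 8998 m = 4.8585 nmi.
station B: 6.13 SM = 5.3268 nmi.
Spread: 6.7700 − 4.8585 = 1.91 nmi.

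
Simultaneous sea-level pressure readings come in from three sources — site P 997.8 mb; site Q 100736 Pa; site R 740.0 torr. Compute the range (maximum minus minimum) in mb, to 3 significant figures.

20.8 mb

site Q: 100736 Pa = 1007.360 mb.
site R: 740.0 mmHg = 986.586 mb.
Spread: 1007.360 − 986.586 = 20.8 mb.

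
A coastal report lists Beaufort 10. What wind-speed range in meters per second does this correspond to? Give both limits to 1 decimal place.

Beaufort 10 (storm) spans 24.5–28.4 m/s.

24.5 to 28.4 m/s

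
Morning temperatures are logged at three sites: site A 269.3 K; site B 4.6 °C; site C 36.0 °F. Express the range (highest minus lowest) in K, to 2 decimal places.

site A: 269.3 K = -3.850 °C.
site C: 36.0 °F = 2.222 °C.
Spread: 4.600 − (-3.850) = 8.450 °C.

8.45 K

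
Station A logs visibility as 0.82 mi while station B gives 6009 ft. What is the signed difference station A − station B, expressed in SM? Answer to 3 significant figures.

-0.318 SM

station B: 6009 ft = 1.13807 SM.
Difference: 0.82000 − 1.13807 = -0.318 SM.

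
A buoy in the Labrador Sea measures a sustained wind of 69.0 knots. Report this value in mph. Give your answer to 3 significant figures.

79.4 mph

1 kt = 1.15078 mph, so 69.0 × 1.15078 = 79.4 mph.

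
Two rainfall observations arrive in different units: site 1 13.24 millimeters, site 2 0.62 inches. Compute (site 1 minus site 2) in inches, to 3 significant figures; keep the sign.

-0.0987 in

site 1: 13.24 mm = 0.521260 in.
Difference: 0.521260 − 0.620000 = -0.0987 in.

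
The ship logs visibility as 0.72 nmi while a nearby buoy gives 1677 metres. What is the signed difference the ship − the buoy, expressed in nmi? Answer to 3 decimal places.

-0.186 nmi

the buoy: 1677 m = 0.90551 nmi.
Difference: 0.72000 − 0.90551 = -0.186 nmi.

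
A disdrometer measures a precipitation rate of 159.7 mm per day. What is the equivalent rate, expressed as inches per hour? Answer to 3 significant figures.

159.7 mm/day × 0.0393701 in/mm × 0.0416667 day/hour = 0.262 in/hour.

0.262 in/hour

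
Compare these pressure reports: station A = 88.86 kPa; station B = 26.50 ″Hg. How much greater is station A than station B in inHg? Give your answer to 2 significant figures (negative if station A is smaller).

station A: 88.86 kPa = 26.2403 inHg.
Difference: 26.2403 − 26.5000 = -0.26 inHg.

-0.26 inHg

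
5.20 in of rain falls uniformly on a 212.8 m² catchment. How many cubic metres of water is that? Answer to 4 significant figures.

Depth: 5.20 in × 25.4 = 132.08 mm.
1 mm over 1 m² is 1 L, so volume = 132.08 × 212.8 = 28106.624 L = 28.11 m³.

28.11 cubic metres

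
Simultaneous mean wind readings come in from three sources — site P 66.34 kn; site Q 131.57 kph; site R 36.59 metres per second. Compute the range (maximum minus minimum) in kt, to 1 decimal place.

4.8 kt

site Q: 131.57 km/h = 71.042 kt.
site R: 36.59 m/s = 71.125 kt.
Spread: 71.125 − 66.340 = 4.8 kt.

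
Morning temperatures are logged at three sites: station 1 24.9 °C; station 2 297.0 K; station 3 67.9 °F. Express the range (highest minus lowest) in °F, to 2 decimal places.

station 2: 297.0 K = 23.850 °C.
station 3: 67.9 °F = 19.944 °C.
Spread: 24.900 − 19.944 = 4.956 °C = 8.92 °F.

8.92 °F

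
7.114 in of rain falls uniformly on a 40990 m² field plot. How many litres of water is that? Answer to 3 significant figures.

Depth: 7.114 in × 25.4 = 180.6956 mm.
1 mm over 1 m² is 1 L, so volume = 180.6956 × 40990 = 7406712.6 L ≈ 7410000 L.

7410000 litres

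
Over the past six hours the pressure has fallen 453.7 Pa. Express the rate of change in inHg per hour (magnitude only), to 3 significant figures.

453.7 Pa / 6 h × 0.0002953 inHg/Pa = 0.0223 inHg/h.

0.0223 inHg per hour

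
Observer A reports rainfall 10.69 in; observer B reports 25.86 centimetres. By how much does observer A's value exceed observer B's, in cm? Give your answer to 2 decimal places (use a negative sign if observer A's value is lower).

observer A: 10.69 in = 27.1526 cm.
Difference: 27.1526 − 25.8600 = 1.29 cm.

1.29 cm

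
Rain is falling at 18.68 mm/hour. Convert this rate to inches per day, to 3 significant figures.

17.7 in/day

18.68 mm/hour × 0.0393701 in/mm × 24 hour/day = 17.7 in/day.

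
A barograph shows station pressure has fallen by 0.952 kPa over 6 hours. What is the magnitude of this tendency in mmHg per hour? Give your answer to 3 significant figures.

1.19 mmHg per hour

0.952 kPa / 6 h × 7.50062 mmHg/kPa = 1.19 mmHg/h.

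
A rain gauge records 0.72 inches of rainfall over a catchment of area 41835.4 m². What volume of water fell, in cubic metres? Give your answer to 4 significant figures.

765.1 cubic metres

Depth: 0.72 in × 25.4 = 18.288 mm.
1 mm over 1 m² is 1 L, so volume = 18.288 × 41835.4 = 765085.8 L = 765.1 m³.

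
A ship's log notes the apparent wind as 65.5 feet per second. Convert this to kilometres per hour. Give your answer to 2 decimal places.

1 ft/s = 1.09728 km/h, so 65.5 × 1.09728 = 71.87 km/h.

71.87 km/h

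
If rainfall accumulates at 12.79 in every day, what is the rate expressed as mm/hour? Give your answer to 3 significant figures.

13.5 mm/hour

12.79 in/day × 25.4 mm/in × 0.0416667 day/hour = 13.5 mm/hour.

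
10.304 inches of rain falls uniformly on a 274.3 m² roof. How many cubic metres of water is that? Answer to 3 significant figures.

Depth: 10.304 in × 25.4 = 261.7216 mm.
1 mm over 1 m² is 1 L, so volume = 261.7216 × 274.3 = 71790.235 L = 71.8 m³.

71.8 cubic metres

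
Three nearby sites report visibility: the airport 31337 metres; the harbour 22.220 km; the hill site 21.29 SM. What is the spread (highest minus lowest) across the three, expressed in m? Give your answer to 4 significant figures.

12040 m

the harbour: 22.220 km = 22220.00 m.
the hill site: 21.29 SM = 34262.93 m.
Spread: 34262.93 − 22220.00 = 12040 m.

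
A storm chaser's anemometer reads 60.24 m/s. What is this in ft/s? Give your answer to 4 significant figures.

197.6 ft/s

1 m/s = 3.28084 ft/s, so 60.24 × 3.28084 = 197.6 ft/s.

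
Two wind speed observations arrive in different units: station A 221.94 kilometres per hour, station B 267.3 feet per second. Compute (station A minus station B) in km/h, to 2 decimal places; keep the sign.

-71.36 km/h

station B: 267.3 ft/s = 293.3029 km/h.
Difference: 221.9400 − 293.3029 = -71.36 km/h.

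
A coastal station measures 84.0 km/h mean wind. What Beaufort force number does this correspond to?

84.0 km/h = 23.3 m/s, which is Beaufort 9 (strong gale, 20.8–24.4 m/s).

Beaufort force 9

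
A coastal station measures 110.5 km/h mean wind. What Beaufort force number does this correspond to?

Beaufort force 11

110.5 km/h = 30.7 m/s, which is Beaufort 11 (violent storm, 28.5–32.6 m/s).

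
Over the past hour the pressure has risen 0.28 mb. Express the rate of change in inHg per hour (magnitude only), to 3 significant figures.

0.28 mb / 1 h × 0.02953 inHg/mb = 0.00827 inHg/h.

0.00827 inHg per hour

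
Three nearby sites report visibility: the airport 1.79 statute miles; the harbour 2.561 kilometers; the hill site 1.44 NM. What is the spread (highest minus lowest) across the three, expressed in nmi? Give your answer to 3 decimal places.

0.173 nmi

the airport: 1.79 SM = 1.55547 nmi.
the harbour: 2.561 km = 1.38283 nmi.
Spread: 1.55547 − 1.38283 = 0.173 nmi.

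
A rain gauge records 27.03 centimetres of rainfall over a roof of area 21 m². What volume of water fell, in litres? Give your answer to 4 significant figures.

5676 litres

Depth: 27.03 cm × 10 = 270.3 mm.
1 mm over 1 m² is 1 L, so volume = 270.3 × 21 = 5676.3 L ≈ 5676 L.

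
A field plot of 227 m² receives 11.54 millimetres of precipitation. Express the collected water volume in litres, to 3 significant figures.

1 mm over 1 m² is 1 L, so volume = 11.54 × 227 = 2619.58 L ≈ 2620 L.

2620 litres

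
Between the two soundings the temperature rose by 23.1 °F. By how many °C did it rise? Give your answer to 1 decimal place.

12.8 °C

A change of 1 °C equals a change of 1.8 °F: Δ°C = 23.1 × 0.5556 = 12.8 °C.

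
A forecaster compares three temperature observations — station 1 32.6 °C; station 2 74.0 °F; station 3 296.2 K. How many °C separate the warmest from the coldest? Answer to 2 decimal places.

station 2: 74.0 °F = 23.333 °C.
station 3: 296.2 K = 23.050 °C.
Spread: 32.600 − 23.050 = 9.550 °C.

9.55 °C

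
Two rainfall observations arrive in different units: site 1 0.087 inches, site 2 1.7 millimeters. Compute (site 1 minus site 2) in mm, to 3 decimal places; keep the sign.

site 1: 0.087 in = 2.20980 mm.
Difference: 2.20980 − 1.70000 = 0.510 mm.

0.510 mm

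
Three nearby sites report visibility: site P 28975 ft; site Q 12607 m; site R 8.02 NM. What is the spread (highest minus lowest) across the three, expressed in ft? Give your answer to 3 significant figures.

site Q: 12607 m = 41361.55 ft.
site R: 8.02 nmi = 48730.45 ft.
Spread: 48730.45 − 28975.00 = 19800 ft.

19800 ft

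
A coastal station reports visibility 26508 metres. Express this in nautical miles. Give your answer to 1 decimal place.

14.3 nmi

1 m = 0.000539957 nmi, so 26508 × 0.000539957 = 14.3 nmi.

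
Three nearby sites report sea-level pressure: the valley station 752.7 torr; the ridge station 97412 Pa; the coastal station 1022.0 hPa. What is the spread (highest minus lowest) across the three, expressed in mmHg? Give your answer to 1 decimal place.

35.9 mmHg

the ridge station: 97412 Pa = 730.650 mmHg.
the coastal station: 1022.0 hPa = 766.563 mmHg.
Spread: 766.563 − 730.650 = 35.9 mmHg.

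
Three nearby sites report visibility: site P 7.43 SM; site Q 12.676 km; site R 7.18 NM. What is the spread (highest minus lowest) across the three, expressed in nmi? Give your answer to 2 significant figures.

0.72 nmi

site P: 7.43 SM = 6.4565 nmi.
site Q: 12.676 km = 6.8445 nmi.
Spread: 7.1800 − 6.4565 = 0.72 nmi.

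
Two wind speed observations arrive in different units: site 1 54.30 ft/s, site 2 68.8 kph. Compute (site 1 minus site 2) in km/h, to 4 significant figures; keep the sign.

-9.218 km/h

site 1: 54.30 ft/s = 59.58230 km/h.
Difference: 59.58230 − 68.80000 = -9.218 km/h.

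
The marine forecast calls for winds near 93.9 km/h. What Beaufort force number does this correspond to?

Beaufort force 10

93.9 km/h = 26.1 m/s, which is Beaufort 10 (storm, 24.5–28.4 m/s).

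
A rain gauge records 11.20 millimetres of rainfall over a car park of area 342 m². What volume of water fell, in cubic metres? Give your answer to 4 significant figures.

3.830 cubic metres

1 mm over 1 m² is 1 L, so volume = 11.2 × 342 = 3830.4 L = 3.830 m³.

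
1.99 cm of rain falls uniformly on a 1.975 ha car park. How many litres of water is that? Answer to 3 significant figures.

Depth: 1.99 cm × 10 = 19.9 mm.
Area: 1.975 ha = 19750 m².
1 mm over 1 m² is 1 L, so volume = 19.9 × 19750 = 393025 L ≈ 393000 L.

393000 litres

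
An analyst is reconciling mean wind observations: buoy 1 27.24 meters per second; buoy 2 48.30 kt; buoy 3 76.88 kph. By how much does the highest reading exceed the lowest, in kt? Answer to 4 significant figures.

buoy 1: 27.24 m/s = 52.9503 kt.
buoy 3: 76.88 km/h = 41.5119 kt.
Spread: 52.9503 − 41.5119 = 11.44 kt.

11.44 kt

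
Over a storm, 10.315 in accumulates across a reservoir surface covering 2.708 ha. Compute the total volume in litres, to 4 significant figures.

Depth: 10.315 in × 25.4 = 262.001 mm.
Area: 2.708 ha = 27080 m².
1 mm over 1 m² is 1 L, so volume = 262.001 × 27080 = 7094987.1 L ≈ 7095000 L.

7095000 litres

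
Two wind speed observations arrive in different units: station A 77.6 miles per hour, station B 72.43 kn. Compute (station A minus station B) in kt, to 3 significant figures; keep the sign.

-5.00 kt

station A: 77.6 mph = 67.4326 kt.
Difference: 67.4326 − 72.4300 = -5.00 kt.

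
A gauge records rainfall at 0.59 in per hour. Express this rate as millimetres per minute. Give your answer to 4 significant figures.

0.2498 mm/minute

0.59 in/hour × 25.4 mm/in × 0.0166667 hour/minute = 0.2498 mm/minute.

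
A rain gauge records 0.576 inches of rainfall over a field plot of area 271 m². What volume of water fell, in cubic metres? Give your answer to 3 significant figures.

Depth: 0.576 in × 25.4 = 14.6304 mm.
1 mm over 1 m² is 1 L, so volume = 14.6304 × 271 = 3964.8384 L = 3.96 m³.

3.96 cubic metres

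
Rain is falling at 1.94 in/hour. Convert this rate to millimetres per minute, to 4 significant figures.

1.94 in/hour × 25.4 mm/in × 0.0166667 hour/minute = 0.8213 mm/minute.

0.8213 mm/minute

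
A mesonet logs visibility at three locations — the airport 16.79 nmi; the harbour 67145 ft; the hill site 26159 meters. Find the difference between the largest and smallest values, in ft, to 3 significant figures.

the airport: 16.79 nmi = 102017.98 ft.
the hill site: 26159 m = 85823.49 ft.
Spread: 102017.98 − 67145.00 = 34900 ft.

34900 ft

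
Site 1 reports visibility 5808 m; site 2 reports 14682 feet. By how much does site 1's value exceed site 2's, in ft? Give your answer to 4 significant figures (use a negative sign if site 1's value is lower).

4373 ft

site 1: 5808 m = 19055.12 ft.
Difference: 19055.12 − 14682.00 = 4373 ft.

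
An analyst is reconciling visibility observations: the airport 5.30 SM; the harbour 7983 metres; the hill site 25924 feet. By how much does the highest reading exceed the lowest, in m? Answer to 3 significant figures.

the airport: 5.30 SM = 8529.52 m.
the hill site: 25924 ft = 7901.64 m.
Spread: 8529.52 − 7901.64 = 628 m.

628 m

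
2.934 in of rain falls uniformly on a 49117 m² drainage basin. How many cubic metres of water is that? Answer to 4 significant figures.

3660 cubic metres

Depth: 2.934 in × 25.4 = 74.5236 mm.
1 mm over 1 m² is 1 L, so volume = 74.5236 × 49117 = 3660375.7 L = 3660 m³.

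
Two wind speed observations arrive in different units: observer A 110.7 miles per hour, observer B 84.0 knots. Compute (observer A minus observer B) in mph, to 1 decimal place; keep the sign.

observer B: 84.0 kt = 96.665 mph.
Difference: 110.700 − 96.665 = 14.0 mph.

14.0 mph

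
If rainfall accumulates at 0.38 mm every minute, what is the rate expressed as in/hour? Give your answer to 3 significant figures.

0.898 in/hour

0.38 mm/minute × 0.0393701 in/mm × 60 minute/hour = 0.898 in/hour.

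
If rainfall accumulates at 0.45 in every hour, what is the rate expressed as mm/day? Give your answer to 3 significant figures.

0.45 in/hour × 25.4 mm/in × 24 hour/day = 274 mm/day.

274 mm/day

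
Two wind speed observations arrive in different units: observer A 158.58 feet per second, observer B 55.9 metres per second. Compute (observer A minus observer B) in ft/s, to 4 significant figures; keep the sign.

-24.82 ft/s

observer B: 55.9 m/s = 183.3990 ft/s.
Difference: 158.5800 − 183.3990 = -24.82 ft/s.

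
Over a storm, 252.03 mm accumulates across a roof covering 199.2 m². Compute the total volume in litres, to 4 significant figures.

50200 litres

1 mm over 1 m² is 1 L, so volume = 252.03 × 199.2 = 50204.376 L ≈ 50200 L.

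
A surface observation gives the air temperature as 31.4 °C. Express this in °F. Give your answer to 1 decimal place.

°F = °C × 9/5 + 32 = 31.4 × 1.8 + 32 = 88.5 °F.

88.5 °F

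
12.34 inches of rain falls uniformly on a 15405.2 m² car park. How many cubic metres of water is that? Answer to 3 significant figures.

4830 cubic metres

Depth: 12.34 in × 25.4 = 313.436 mm.
1 mm over 1 m² is 1 L, so volume = 313.436 × 15405.2 = 4828544.3 L = 4830 m³.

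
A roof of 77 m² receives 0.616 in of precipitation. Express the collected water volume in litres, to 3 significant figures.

1200 litres

Depth: 0.616 in × 25.4 = 15.6464 mm.
1 mm over 1 m² is 1 L, so volume = 15.6464 × 77 = 1204.7728 L ≈ 1200 L.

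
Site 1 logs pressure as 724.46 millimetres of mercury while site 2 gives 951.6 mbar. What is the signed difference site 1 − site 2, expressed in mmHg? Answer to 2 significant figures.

11 mmHg

site 2: 951.6 mb = 713.76 mmHg.
Difference: 724.46 − 713.76 = 11 mmHg.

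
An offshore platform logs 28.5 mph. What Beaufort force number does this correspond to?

28.5 mph = 12.7 m/s, which is Beaufort 6 (strong breeze, 10.8–13.8 m/s).

Beaufort force 6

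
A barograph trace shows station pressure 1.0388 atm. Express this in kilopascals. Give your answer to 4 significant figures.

105.3 kPa

1 atm = 101.325 kPa, so 1.0388 × 101.325 = 105.3 kPa.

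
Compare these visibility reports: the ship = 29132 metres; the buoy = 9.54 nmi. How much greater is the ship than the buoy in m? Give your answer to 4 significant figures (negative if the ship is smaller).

the buoy: 9.54 nmi = 17668.08 m.
Difference: 29132.00 − 17668.08 = 11460 m.

11460 m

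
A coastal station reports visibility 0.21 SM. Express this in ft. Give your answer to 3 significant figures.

1110 ft

1 SM = 5280 ft, so 0.21 × 5280 = 1110 ft.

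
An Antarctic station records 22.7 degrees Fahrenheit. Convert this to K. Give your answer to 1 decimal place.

268.0 K

First to °C: -5.17 °C.
Then to K: 268.0 K.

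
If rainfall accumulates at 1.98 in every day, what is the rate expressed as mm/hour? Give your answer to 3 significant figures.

1.98 in/day × 25.4 mm/in × 0.0416667 day/hour = 2.10 mm/hour.

2.10 mm/hour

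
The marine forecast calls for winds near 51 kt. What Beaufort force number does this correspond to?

51 kt lies in the Beaufort 10 band (storm, 48–55 kt).

Beaufort force 10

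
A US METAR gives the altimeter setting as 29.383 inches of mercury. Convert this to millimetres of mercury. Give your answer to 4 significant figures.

746.3 mmHg

1 inHg = 25.4 mmHg, so 29.383 × 25.4 = 746.3 mmHg.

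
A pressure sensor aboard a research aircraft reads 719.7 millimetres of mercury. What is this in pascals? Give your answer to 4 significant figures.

1 mmHg = 133.322 Pa, so 719.7 × 133.322 = 95950 Pa.

95950 Pa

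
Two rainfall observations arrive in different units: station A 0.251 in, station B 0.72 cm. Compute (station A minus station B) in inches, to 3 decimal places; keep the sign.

station B: 0.72 cm = 0.28346 in.
Difference: 0.25100 − 0.28346 = -0.032 in.

-0.032 in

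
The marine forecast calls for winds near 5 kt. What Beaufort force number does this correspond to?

5 kt lies in the Beaufort 2 band (light breeze, 4–6 kt).

Beaufort force 2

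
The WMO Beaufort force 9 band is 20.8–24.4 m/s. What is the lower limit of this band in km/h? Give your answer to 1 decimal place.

20.8–24.4 m/s × 3.6 = 74.9–87.8 km/h.

74.9 km/h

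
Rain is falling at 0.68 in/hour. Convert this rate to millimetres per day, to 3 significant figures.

415 mm/day

0.68 in/hour × 25.4 mm/in × 24 hour/day = 415 mm/day.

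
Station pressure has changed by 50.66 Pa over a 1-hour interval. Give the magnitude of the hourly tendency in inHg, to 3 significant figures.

0.0150 inHg per hour

50.66 Pa / 1 h × 0.0002953 inHg/Pa = 0.0150 inHg/h.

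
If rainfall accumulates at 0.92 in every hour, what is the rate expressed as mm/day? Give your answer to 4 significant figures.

560.8 mm/day

0.92 in/hour × 25.4 mm/in × 24 hour/day = 560.8 mm/day.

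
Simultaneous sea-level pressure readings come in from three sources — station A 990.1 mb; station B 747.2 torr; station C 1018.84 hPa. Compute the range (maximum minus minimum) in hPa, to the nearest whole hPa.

station A: 990.1 mb = 990.10 hPa.
station B: 747.2 mmHg = 996.18 hPa.
Spread: 1018.84 − 990.10 = 29 hPa.

29 hPa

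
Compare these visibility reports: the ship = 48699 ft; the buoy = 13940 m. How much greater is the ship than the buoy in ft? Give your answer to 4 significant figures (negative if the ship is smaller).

2964 ft

the buoy: 13940 m = 45734.91 ft.
Difference: 48699.00 − 45734.91 = 2964 ft.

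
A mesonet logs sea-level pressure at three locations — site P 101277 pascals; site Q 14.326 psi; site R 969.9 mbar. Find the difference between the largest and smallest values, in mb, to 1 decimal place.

site P: 101277 Pa = 1012.770 mb.
site Q: 14.326 psi = 987.743 mb.
Spread: 1012.770 − 969.900 = 42.9 mb.

42.9 mb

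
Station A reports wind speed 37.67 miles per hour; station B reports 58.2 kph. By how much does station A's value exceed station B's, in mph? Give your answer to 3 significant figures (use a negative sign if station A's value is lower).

1.51 mph

station B: 58.2 km/h = 36.1638 mph.
Difference: 37.6700 − 36.1638 = 1.51 mph.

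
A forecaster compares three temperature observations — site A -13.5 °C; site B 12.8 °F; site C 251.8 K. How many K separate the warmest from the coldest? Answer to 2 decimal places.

10.68 K

site B: 12.8 °F = -10.667 °C.
site C: 251.8 K = -21.350 °C.
Spread: (-10.667) − (-21.350) = 10.683 °C.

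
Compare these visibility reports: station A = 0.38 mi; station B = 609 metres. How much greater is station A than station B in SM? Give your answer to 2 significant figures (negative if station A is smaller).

0.0016 SM

station B: 609 m = 0.378415 SM.
Difference: 0.380000 − 0.378415 = 0.0016 SM.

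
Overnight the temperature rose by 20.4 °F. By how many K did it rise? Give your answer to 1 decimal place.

A change of 1 °C equals a change of 1.8 °F: ΔK = 20.4 × 0.5556 = 11.3 K.

11.3 K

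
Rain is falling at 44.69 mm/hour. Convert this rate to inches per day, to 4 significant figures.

44.69 mm/hour × 0.0393701 in/mm × 24 hour/day = 42.23 in/day.

42.23 in/day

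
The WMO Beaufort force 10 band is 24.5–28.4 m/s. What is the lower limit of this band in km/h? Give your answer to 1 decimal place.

88.2 km/h

24.5–28.4 m/s × 3.6 = 88.2–102.2 km/h.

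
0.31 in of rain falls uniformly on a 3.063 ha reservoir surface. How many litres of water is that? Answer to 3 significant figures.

Depth: 0.31 in × 25.4 = 7.874 mm.
Area: 3.063 ha = 30630 m².
1 mm over 1 m² is 1 L, so volume = 7.874 × 30630 = 241180.62 L ≈ 241000 L.

241000 litres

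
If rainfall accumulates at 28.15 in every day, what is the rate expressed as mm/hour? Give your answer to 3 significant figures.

28.15 in/day × 25.4 mm/in × 0.0416667 day/hour = 29.8 mm/hour.

29.8 mm/hour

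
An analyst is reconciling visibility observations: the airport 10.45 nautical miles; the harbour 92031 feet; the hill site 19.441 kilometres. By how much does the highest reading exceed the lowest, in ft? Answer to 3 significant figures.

28500 ft

the airport: 10.45 nmi = 63495.41 ft.
the hill site: 19.441 km = 63782.81 ft.
Spread: 92031.00 − 63495.41 = 28500 ft.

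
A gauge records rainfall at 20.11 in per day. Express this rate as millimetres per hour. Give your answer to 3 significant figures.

20.11 in/day × 25.4 mm/in × 0.0416667 day/hour = 21.3 mm/hour.

21.3 mm/hour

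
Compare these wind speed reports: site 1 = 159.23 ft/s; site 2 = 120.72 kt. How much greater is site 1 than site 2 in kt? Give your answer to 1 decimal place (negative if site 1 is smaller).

-26.4 kt

site 1: 159.23 ft/s = 94.341 kt.
Difference: 94.341 − 120.720 = -26.4 kt.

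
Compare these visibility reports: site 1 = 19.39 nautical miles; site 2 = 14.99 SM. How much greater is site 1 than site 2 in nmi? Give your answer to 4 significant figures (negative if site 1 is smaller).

6.364 nmi

site 2: 14.99 SM = 13.02595 nmi.
Difference: 19.39000 − 13.02595 = 6.364 nmi.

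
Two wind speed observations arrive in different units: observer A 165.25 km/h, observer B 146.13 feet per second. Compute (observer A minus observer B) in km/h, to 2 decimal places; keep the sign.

observer B: 146.13 ft/s = 160.3455 km/h.
Difference: 165.2500 − 160.3455 = 4.90 km/h.

4.90 km/h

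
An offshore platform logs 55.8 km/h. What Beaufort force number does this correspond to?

55.8 km/h = 15.5 m/s, which is Beaufort 7 (near gale, 13.9–17.1 m/s).

Beaufort force 7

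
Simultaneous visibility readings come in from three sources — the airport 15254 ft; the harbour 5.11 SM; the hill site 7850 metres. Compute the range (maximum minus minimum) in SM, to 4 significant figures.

2.221 SM

the airport: 15254 ft = 2.88902 SM.
the hill site: 7850 m = 4.87776 SM.
Spread: 5.11000 − 2.88902 = 2.221 SM.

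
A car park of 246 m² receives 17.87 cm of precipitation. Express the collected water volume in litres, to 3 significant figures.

44000 litres

Depth: 17.87 cm × 10 = 178.7 mm.
1 mm over 1 m² is 1 L, so volume = 178.7 × 246 = 43960.2 L ≈ 44000 L.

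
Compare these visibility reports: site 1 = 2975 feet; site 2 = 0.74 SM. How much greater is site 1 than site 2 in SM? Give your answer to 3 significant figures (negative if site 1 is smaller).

site 1: 2975 ft = 0.56345 SM.
Difference: 0.56345 − 0.74000 = -0.177 SM.

-0.177 SM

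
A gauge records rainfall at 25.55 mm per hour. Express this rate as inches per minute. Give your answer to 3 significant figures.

0.0168 in/minute

25.55 mm/hour × 0.0393701 in/mm × 0.0166667 hour/minute = 0.0168 in/minute.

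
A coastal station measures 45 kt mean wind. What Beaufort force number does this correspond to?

Beaufort force 9

45 kt lies in the Beaufort 9 band (strong gale, 41–47 kt).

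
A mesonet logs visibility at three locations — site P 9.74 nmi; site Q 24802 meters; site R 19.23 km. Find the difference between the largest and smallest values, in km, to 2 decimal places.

site P: 9.74 nmi = 18.0385 km.
site Q: 24802 m = 24.8020 km.
Spread: 24.8020 − 18.0385 = 6.76 km.

6.76 km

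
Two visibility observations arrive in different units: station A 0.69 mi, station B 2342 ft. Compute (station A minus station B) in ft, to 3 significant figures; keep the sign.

1300 ft

station A: 0.69 SM = 3643.20 ft.
Difference: 3643.20 − 2342.00 = 1300 ft.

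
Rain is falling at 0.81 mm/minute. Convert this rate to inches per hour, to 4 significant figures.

0.81 mm/minute × 0.0393701 in/mm × 60 minute/hour = 1.913 in/hour.

1.913 in/hour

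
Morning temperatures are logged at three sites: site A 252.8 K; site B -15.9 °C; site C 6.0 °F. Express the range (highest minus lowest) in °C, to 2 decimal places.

5.91 °C

site A: 252.8 K = -20.350 °C.
site C: 6.0 °F = -14.444 °C.
Spread: (-14.444) − (-20.350) = 5.906 °C.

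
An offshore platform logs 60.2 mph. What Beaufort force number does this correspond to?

Beaufort force 10

60.2 mph = 26.9 m/s, which is Beaufort 10 (storm, 24.5–28.4 m/s).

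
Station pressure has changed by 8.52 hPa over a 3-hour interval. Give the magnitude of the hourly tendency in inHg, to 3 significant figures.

8.52 hPa / 3 h × 0.02953 inHg/hPa = 0.0839 inHg/h.

0.0839 inHg per hour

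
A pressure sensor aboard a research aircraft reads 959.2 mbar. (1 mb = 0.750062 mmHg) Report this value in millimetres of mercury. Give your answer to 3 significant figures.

1 mb = 0.750062 mmHg, so 959.2 × 0.750062 = 719 mmHg.

719 mmHg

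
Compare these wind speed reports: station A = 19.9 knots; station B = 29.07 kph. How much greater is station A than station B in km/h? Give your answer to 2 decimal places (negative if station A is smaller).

7.78 km/h

station A: 19.9 kt = 36.8548 km/h.
Difference: 36.8548 − 29.0700 = 7.78 km/h.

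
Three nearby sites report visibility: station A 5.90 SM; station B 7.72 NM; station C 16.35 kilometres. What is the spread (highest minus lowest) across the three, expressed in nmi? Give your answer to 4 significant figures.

3.701 nmi

station A: 5.90 SM = 5.12696 nmi.
station C: 16.35 km = 8.82829 nmi.
Spread: 8.82829 − 5.12696 = 3.701 nmi.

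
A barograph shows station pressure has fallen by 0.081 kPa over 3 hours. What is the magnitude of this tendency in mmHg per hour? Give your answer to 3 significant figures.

0.081 kPa / 3 h × 7.50062 mmHg/kPa = 0.203 mmHg/h.

0.203 mmHg per hour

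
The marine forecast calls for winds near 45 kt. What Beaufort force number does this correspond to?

Beaufort force 9

45 kt lies in the Beaufort 9 band (strong gale, 41–47 kt).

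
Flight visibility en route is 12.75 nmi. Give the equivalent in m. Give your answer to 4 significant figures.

23610 m

1 nmi = 1852 m, so 12.75 × 1852 = 23610 m.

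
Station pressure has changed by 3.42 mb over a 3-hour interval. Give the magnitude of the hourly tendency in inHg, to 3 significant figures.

3.42 mb / 3 h × 0.02953 inHg/mb = 0.0337 inHg/h.

0.0337 inHg per hour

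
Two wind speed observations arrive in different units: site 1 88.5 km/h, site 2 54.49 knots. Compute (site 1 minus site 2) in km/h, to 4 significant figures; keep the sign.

-12.42 km/h

site 2: 54.49 kt = 100.9155 km/h.
Difference: 88.5000 − 100.9155 = -12.42 km/h.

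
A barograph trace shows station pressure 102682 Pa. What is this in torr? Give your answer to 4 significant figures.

1 Pa = 0.00750062 mmHg, so 102682 × 0.00750062 = 770.2 mmHg.

770.2 mmHg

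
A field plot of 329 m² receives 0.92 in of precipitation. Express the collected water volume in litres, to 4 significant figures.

7688 litres

Depth: 0.92 in × 25.4 = 23.368 mm.
1 mm over 1 m² is 1 L, so volume = 23.368 × 329 = 7688.072 L ≈ 7688 L.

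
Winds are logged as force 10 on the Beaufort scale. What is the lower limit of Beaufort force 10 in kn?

48 kt

Beaufort 10 (storm) spans 48–55 knots.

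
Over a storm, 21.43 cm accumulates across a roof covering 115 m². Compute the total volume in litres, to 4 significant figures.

Depth: 21.43 cm × 10 = 214.3 mm.
1 mm over 1 m² is 1 L, so volume = 214.3 × 115 = 24644.5 L ≈ 24640 L.

24640 litres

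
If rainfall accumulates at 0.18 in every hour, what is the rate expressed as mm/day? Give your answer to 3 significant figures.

110 mm/day

0.18 in/hour × 25.4 mm/in × 24 hour/day = 110 mm/day.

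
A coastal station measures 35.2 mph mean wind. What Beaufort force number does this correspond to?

Beaufort force 7

35.2 mph = 15.7 m/s, which is Beaufort 7 (near gale, 13.9–17.1 m/s).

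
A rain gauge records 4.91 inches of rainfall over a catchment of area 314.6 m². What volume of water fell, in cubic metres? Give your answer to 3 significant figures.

39.2 cubic metres

Depth: 4.91 in × 25.4 = 124.714 mm.
1 mm over 1 m² is 1 L, so volume = 124.714 × 314.6 = 39235.024 L = 39.2 m³.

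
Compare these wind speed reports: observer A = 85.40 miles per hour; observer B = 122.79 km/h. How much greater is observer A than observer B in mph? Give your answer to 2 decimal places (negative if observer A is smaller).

observer B: 122.79 km/h = 76.2982 mph.
Difference: 85.4000 − 76.2982 = 9.10 mph.

9.10 mph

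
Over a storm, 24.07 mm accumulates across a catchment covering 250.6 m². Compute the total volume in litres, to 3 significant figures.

6030 litres

1 mm over 1 m² is 1 L, so volume = 24.07 × 250.6 = 6031.942 L ≈ 6030 L.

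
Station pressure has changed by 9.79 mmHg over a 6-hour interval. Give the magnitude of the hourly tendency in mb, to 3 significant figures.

9.79 mmHg / 6 h × 1.33322 mb/mmHg = 2.18 mb/h.

2.18 mb per hour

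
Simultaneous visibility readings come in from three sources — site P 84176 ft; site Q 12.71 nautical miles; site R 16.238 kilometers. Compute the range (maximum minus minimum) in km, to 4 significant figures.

site P: 84176 ft = 25.65684 km.
site Q: 12.71 nmi = 23.53892 km.
Spread: 25.65684 − 16.23800 = 9.419 km.

9.419 km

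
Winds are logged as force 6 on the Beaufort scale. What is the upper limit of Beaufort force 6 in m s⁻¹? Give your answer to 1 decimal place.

13.8 m/s

Beaufort 6 (strong breeze) spans 10.8–13.8 m/s.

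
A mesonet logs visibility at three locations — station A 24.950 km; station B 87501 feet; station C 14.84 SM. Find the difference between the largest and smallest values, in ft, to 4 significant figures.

9146 ft

station A: 24.950 km = 81856.96 ft.
station C: 14.84 SM = 78355.20 ft.
Spread: 87501.00 − 78355.20 = 9146 ft.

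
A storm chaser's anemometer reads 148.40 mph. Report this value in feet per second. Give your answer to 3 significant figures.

1 mph = 1.46667 ft/s, so 148.40 × 1.46667 = 218 ft/s.

218 ft/s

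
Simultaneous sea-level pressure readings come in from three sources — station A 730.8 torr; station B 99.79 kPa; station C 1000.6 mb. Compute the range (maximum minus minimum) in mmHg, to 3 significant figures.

19.7 mmHg

station B: 99.79 kPa = 748.486 mmHg.
station C: 1000.6 mb = 750.512 mmHg.
Spread: 750.512 − 730.800 = 19.7 mmHg.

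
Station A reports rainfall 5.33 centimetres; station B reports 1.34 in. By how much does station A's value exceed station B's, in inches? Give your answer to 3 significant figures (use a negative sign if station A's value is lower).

0.758 in

station A: 5.33 cm = 2.09843 in.
Difference: 2.09843 − 1.34000 = 0.758 in.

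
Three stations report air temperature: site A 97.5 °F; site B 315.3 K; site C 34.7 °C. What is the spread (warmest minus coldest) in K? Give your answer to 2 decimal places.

site A: 97.5 °F = 36.389 °C.
site B: 315.3 K = 42.150 °C.
Spread: 42.150 − 34.700 = 7.450 °C.

7.45 K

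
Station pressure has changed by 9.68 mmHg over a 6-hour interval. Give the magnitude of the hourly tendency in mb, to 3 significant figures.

9.68 mmHg / 6 h × 1.33322 mb/mmHg = 2.15 mb/h.

2.15 mb per hour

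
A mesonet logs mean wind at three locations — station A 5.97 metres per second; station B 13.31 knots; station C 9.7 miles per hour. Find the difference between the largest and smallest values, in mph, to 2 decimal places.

station A: 5.97 m/s = 13.3545 mph.
station B: 13.31 kt = 15.3169 mph.
Spread: 15.3169 − 9.7000 = 5.62 mph.

5.62 mph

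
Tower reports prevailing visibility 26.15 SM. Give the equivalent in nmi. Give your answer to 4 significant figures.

22.72 nmi

1 SM = 0.868976 nmi, so 26.15 × 0.868976 = 22.72 nmi.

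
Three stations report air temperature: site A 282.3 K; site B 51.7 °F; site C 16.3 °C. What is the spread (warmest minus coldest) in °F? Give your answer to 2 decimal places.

site A: 282.3 K = 9.150 °C.
site B: 51.7 °F = 10.944 °C.
Spread: 16.300 − 9.150 = 7.150 °C = 12.87 °F.

12.87 °F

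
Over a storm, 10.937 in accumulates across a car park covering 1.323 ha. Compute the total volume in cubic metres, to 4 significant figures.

3675 cubic metres

Depth: 10.937 in × 25.4 = 277.7998 mm.
Area: 1.323 ha = 13230 m².
1 mm over 1 m² is 1 L, so volume = 277.7998 × 13230 = 3675291.4 L = 3675 m³.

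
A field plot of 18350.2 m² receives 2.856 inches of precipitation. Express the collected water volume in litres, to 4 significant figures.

Depth: 2.856 in × 25.4 = 72.5424 mm.
1 mm over 1 m² is 1 L, so volume = 72.5424 × 18350.2 = 1331167.5 L ≈ 1331000 L.

1331000 litres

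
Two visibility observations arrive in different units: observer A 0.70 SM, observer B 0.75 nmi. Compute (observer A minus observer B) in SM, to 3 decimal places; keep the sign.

observer B: 0.75 nmi = 0.86308 SM.
Difference: 0.70000 − 0.86308 = -0.163 SM.

-0.163 SM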